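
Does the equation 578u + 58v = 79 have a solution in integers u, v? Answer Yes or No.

By Bézout, 578u + 58v = 79 has integer solutions iff gcd(578, 58) | 79.
Euclid: 578 = 9·58 + 56; 58 = 1·56 + 2; 56 = 28·2 + 0. gcd = 2; 79 mod 2 = 1. No.

No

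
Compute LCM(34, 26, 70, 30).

46410

34 = 2 · 17; 26 = 2 · 13; 70 = 2 · 5 · 7; 30 = 2 · 3 · 5
lcm takes max exponent of each prime: 2 · 3 · 5 · 7 · 13 · 17 = 46410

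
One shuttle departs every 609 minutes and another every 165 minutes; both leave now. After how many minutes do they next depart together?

609 = 3 · 7 · 29; 165 = 3 · 5 · 11
max exponents: 3 · 5 · 7 · 11 · 29 = 33495

33495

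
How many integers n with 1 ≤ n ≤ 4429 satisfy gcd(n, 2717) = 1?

2717 = 11·13·19. Inclusion–exclusion on these primes:
4429 − ⌊4429/11⌋ − ⌊4429/13⌋ − ⌊4429/19⌋ + ⌊4429/143⌋ + ⌊4429/209⌋ + ⌊4429/247⌋ − ⌊4429/2717⌋ = 3521

3521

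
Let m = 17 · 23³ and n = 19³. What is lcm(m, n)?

1418708701

max exponent per prime: 17 · 19³ · 23³ = 1418708701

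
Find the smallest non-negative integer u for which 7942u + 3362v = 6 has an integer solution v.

Reduce mod 3362: 7942u ≡ 6 (mod 3362). With g = gcd(7942, 3362) = 2 dividing 6, divide through: 3971u ≡ 3 (mod 1681).
Since gcd(3971, 1681) = 1, u ≡ 3·(3971)⁻¹ ≡ 1209 (mod 1681). Smallest non-negative: 1209.

1209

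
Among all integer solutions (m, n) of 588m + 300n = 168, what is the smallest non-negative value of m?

11

Euclid: 588 = 1·300 + 288; 300 = 1·288 + 12; 288 = 24·12 + 0 → gcd = 12; 168 = 12·14.
Back-substitution yields 588·(-1) + 300·(2) = 12, so one solution is m = -1·14 = -14, n = 2·14 = 28.
Solutions in m differ by 300/12 = 25; the one in [0, 25) is -14 mod 25 = 11.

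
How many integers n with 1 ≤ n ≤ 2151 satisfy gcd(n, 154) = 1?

838

154 = 2·7·11. Inclusion–exclusion on these primes:
2151 − ⌊2151/2⌋ − ⌊2151/7⌋ − ⌊2151/11⌋ + ⌊2151/14⌋ + ⌊2151/22⌋ + ⌊2151/77⌋ − ⌊2151/154⌋ = 838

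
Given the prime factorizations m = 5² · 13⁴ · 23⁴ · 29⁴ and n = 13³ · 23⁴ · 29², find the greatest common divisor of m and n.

517055779357

min exponent per shared prime: 13³ · 23⁴ · 29² = 517055779357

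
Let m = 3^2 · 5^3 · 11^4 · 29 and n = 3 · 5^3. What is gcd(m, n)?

min exponent per shared prime: 3 · 5^3 = 375

375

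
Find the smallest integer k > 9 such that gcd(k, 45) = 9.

45 = 9·5. Any k with gcd(k, 45) = 9 is a multiple of 9, say 9s, with s coprime to 5.
Need s > 9/9, so s ≥ 2. First s ≥ 2 with gcd(s, 5) = 1 is s = 2. Thus k = 9·2 = 18.

18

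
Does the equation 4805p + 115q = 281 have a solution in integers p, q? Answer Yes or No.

No

gcd(4805, 115): 4805 = 41·115 + 90; 115 = 1·90 + 25; 90 = 3·25 + 15; 25 = 1·15 + 10; 15 = 1·10 + 5; 10 = 2·5 + 0 → 5
5 does not divide 281, so a solution does not exist.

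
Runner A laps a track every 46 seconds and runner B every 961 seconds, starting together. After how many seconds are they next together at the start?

gcd first: 961 = 20·46 + 41; 46 = 1·41 + 5; 41 = 8·5 + 1; 5 = 5·1 + 0 → gcd = 1
lcm = 46·961/gcd = 44206/1 = 44206

44206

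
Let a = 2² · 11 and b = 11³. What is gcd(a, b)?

min exponent per shared prime: 11 = 11

11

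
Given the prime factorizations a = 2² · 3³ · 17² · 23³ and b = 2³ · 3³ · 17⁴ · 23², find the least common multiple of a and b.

max exponent per prime: 2³ · 3³ · 17⁴ · 23³ = 219499201512

219499201512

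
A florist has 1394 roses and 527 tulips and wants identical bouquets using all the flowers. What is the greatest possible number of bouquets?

17

1394 = 2 · 17 · 41
527 = 17 · 31
Common: 17 = 17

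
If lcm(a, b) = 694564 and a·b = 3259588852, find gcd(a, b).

4693

From gcd × lcm = ab: gcd = 3259588852 / 694564 = 4693.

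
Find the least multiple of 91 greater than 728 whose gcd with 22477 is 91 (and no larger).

22477 = 91·247. Any t with gcd(t, 22477) = 91 is a multiple of 91, say 91s, with s coprime to 247.
Need s > 728/91, so s ≥ 9. First s ≥ 9 with gcd(s, 247) = 1 is s = 9. Thus t = 91·9 = 819.

819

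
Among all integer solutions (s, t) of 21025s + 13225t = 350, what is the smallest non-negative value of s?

Reduce mod 13225: 21025s ≡ 350 (mod 13225). With g = gcd(21025, 13225) = 25 dividing 350, divide through: 841s ≡ 14 (mod 529).
Since gcd(841, 529) = 1, s ≡ 14·(841)⁻¹ ≡ 17 (mod 529). Smallest non-negative: 17.

17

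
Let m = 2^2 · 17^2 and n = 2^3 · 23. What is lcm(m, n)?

max exponent per prime: 2^3 · 17^2 · 23 = 53176

53176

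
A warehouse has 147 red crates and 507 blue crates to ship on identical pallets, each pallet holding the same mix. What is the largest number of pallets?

Euclid: 507 = 3·147 + 66; 147 = 2·66 + 15; 66 = 4·15 + 6; 15 = 2·6 + 3; 6 = 2·3 + 0. Last nonzero remainder: 3.

3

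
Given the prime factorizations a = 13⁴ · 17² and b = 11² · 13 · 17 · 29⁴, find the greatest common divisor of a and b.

min exponent per shared prime: 13 · 17 = 221

221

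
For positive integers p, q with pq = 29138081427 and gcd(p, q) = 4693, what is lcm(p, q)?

Since gcd(p,q)·lcm(p,q) = pq, lcm = 29138081427/4693 = 6208839.

6208839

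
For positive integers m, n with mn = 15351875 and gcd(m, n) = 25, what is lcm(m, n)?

614075

Since gcd(m,n)·lcm(m,n) = mn, lcm = 15351875/25 = 614075.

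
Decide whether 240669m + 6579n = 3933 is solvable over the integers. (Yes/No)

No

By Bézout, 240669m + 6579n = 3933 has integer solutions iff gcd(240669, 6579) | 3933.
Euclid: 240669 = 36·6579 + 3825; 6579 = 1·3825 + 2754; 3825 = 1·2754 + 1071; 2754 = 2·1071 + 612; 1071 = 1·612 + 459; 612 = 1·459 + 153; 459 = 3·153 + 0. gcd = 153; 3933 mod 153 = 108. No.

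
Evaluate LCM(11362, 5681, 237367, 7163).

11362 = 2 · 13 · 19 · 23; 5681 = 13 · 19 · 23; 237367 = 13 · 19 · 31²; 7163 = 13 · 19 · 29
lcm takes max exponent of each prime: 2 · 13 · 19 · 23 · 29 · 31² = 316647578

316647578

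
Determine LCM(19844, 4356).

178596

gcd first: 19844 = 4·4356 + 2420; 4356 = 1·2420 + 1936; 2420 = 1·1936 + 484; 1936 = 4·484 + 0 → gcd = 484
lcm = 19844·4356/gcd = 86440464/484 = 178596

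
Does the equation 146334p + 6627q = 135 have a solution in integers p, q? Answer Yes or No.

By Bézout, 146334p + 6627q = 135 has integer solutions iff gcd(146334, 6627) | 135.
Euclid: 146334 = 22·6627 + 540; 6627 = 12·540 + 147; 540 = 3·147 + 99; 147 = 1·99 + 48; 99 = 2·48 + 3; 48 = 16·3 + 0. gcd = 3; 135 mod 3 = 0. Yes.

Yes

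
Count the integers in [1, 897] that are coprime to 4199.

738

4199 = 13·17·19. Inclusion–exclusion on these primes:
897 − ⌊897/13⌋ − ⌊897/17⌋ − ⌊897/19⌋ + ⌊897/221⌋ + ⌊897/247⌋ + ⌊897/323⌋ − ⌊897/4199⌋ = 738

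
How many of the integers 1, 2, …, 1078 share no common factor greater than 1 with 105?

492

105 = 3·5·7. Inclusion–exclusion on these primes:
1078 − ⌊1078/3⌋ − ⌊1078/5⌋ − ⌊1078/7⌋ + ⌊1078/15⌋ + ⌊1078/21⌋ + ⌊1078/35⌋ − ⌊1078/105⌋ = 492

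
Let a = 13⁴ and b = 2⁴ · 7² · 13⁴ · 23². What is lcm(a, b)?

11845274896

max exponent per prime: 2⁴ · 7² · 13⁴ · 23² = 11845274896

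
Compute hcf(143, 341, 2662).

11

gcd(143, 341): 341 = 2·143 + 55; 143 = 2·55 + 33; 55 = 1·33 + 22; 33 = 1·22 + 11; 22 = 2·11 + 0 → 11
gcd(11, 2662): 2662 = 242·11 + 0 → 11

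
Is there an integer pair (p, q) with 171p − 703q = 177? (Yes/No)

No

By Bézout, 171p − 703q = 177 has integer solutions iff gcd(171, 703) | 177.
Euclid: 703 = 4·171 + 19; 171 = 9·19 + 0. gcd = 19; 177 mod 19 = 6. No.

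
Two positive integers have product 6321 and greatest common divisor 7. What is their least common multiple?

Since gcd(p,q)·lcm(p,q) = pq, lcm = 6321/7 = 903.

903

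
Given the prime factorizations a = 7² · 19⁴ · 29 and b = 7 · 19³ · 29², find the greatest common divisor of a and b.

1392377

min exponent per shared prime: 7 · 19³ · 29 = 1392377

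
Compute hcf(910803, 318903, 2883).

910803 = 3 · 19² · 29²; 318903 = 3 · 13² · 17 · 37; 2883 = 3 · 31²
gcd takes min exponent of each prime: 3 = 3

3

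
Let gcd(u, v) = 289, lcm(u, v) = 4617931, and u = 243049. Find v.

5491

u·v = gcd·lcm = 289·4617931 = 1334582059, so v = 1334582059/243049 = 5491.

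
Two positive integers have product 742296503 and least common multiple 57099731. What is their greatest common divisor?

13

gcd·lcm = product, so gcd = 742296503/57099731 = 13.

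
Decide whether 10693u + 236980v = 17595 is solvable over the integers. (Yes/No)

No

gcd(10693, 236980): 236980 = 22·10693 + 1734; 10693 = 6·1734 + 289; 1734 = 6·289 + 0 → 289
289 does not divide 17595, so a solution does not exist.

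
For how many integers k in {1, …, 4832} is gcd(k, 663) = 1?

2798

663 = 3·13·17. Inclusion–exclusion on these primes:
4832 − ⌊4832/3⌋ − ⌊4832/13⌋ − ⌊4832/17⌋ + ⌊4832/39⌋ + ⌊4832/51⌋ + ⌊4832/221⌋ − ⌊4832/663⌋ = 2798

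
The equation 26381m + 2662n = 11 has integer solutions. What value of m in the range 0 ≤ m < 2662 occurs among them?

891

Euclid: 26381 = 9·2662 + 2423; 2662 = 1·2423 + 239; 2423 = 10·239 + 33; 239 = 7·33 + 8; 33 = 4·8 + 1; 8 = 8·1 + 0 → gcd = 1; 11 = 1·11.
Back-substitution yields 26381·(323) + 2662·(-3201) = 1, so one solution is m = 323·11 = 3553, n = -3201·11 = -35211.
Solutions in m differ by 2662/1 = 2662; the one in [0, 2662) is 3553 mod 2662 = 891.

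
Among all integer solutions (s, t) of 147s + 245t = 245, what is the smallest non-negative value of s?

0

Euclid: 245 = 1·147 + 98; 147 = 1·98 + 49; 98 = 2·49 + 0 → gcd = 49; 245 = 49·5.
Back-substitution yields 147·(2) + 245·(-1) = 49, so one solution is s = 2·5 = 10, t = -1·5 = -5.
Solutions in s differ by 245/49 = 5; the one in [0, 5) is 10 mod 5 = 0.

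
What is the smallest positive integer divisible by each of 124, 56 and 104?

lcm(124, 56) = 124·56/gcd = 6944/4 = 1736
lcm(1736, 104) = 1736·104/gcd = 180544/8 = 22568

22568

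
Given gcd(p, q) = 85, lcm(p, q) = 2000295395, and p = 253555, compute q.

670565

Using pq = gcd(p,q)·lcm(p,q) = 85·2000295395 = 170025108575, we get q = 170025108575/253555 = 670565.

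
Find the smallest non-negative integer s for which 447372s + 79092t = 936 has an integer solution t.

2002

gcd(447372, 79092) = 36 (Euclid: 447372 = 5·79092 + 51912; 79092 = 1·51912 + 27180; 51912 = 1·27180 + 24732; 27180 = 1·24732 + 2448; 24732 = 10·2448 + 252; 2448 = 9·252 + 180; 252 = 1·180 + 72; 180 = 2·72 + 36; 72 = 2·36 + 0), and 36 | 936.
Extended Euclid: 447372·(-937) + 79092·(5300) = 36. Scale by 26: s₀ = -24362.
General solution s = s₀ + 2197k; reducing mod 2197 gives s = 2002 (and t = -11324).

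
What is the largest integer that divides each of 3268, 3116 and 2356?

gcd(3268, 3116): 3268 = 1·3116 + 152; 3116 = 20·152 + 76; 152 = 2·76 + 0 → 76
gcd(76, 2356): 2356 = 31·76 + 0 → 76

76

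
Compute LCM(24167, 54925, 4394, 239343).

22246931850

lcm(24167, 54925) = 24167·54925/gcd = 1327372475/2197 = 604175
lcm(604175, 4394) = 604175·4394/gcd = 2654744950/2197 = 1208350
lcm(1208350, 239343) = 1208350·239343/gcd = 289210114050/13 = 22246931850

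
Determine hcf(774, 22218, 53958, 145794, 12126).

774 = 2 · 3² · 43; 22218 = 2 · 3 · 7 · 23²; 53958 = 2 · 3 · 17 · 23²; 145794 = 2 · 3 · 11 · 47²; 12126 = 2 · 3 · 43 · 47
gcd takes min exponent of each prime: 2 · 3 = 6

6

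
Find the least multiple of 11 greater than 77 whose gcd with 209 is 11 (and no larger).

88

gcd(t, 209) = 11 forces 11 | t; write t = 11s. Then gcd(11s, 11·19) = 11·gcd(s, 19), so need gcd(s, 19) = 1.
11s > 77 gives s ≥ 8. The least s ≥ 8 coprime to 19 is 8, so t = 11·8 = 88.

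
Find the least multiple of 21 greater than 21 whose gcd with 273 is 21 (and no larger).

42

Multiples of 21 above 21: 21·2, 21·3, … . Need the cofactor coprime to 273/21 = 13.
Checking s = 2, 3, … the first with gcd(s, 13) = 1 is s = 2, giving 42.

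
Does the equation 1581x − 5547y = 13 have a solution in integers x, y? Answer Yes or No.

By Bézout, 1581x − 5547y = 13 has integer solutions iff gcd(1581, 5547) | 13.
Euclid: 5547 = 3·1581 + 804; 1581 = 1·804 + 777; 804 = 1·777 + 27; 777 = 28·27 + 21; 27 = 1·21 + 6; 21 = 3·6 + 3; 6 = 2·3 + 0. gcd = 3; 13 mod 3 = 1. No.

No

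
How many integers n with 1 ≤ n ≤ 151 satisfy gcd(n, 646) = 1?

68

646 = 2·17·19. Inclusion–exclusion on these primes:
151 − ⌊151/2⌋ − ⌊151/17⌋ − ⌊151/19⌋ + ⌊151/34⌋ + ⌊151/38⌋ + ⌊151/323⌋ − ⌊151/646⌋ = 68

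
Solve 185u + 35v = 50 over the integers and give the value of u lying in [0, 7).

5

Euclid: 185 = 5·35 + 10; 35 = 3·10 + 5; 10 = 2·5 + 0 → gcd = 5; 50 = 5·10.
Back-substitution yields 185·(-3) + 35·(16) = 5, so one solution is u = -3·10 = -30, v = 16·10 = 160.
Solutions in u differ by 35/5 = 7; the one in [0, 7) is -30 mod 7 = 5.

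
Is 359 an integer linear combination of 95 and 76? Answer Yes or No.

No

By Bézout, 95p − 76q = 359 has integer solutions iff gcd(95, 76) | 359.
Euclid: 95 = 1·76 + 19; 76 = 4·19 + 0. gcd = 19; 359 mod 19 = 17. No.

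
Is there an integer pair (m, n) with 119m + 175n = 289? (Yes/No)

No

gcd(119, 175): 175 = 1·119 + 56; 119 = 2·56 + 7; 56 = 8·7 + 0 → 7
7 does not divide 289, so a solution does not exist.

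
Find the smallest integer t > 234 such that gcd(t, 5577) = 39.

Multiples of 39 above 234: 39·7, 39·8, … . Need the cofactor coprime to 5577/39 = 143.
Checking s = 7, 8, … the first with gcd(s, 143) = 1 is s = 7, giving 273.

273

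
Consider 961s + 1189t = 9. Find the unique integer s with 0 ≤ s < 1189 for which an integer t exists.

923

Euclid: 1189 = 1·961 + 228; 961 = 4·228 + 49; 228 = 4·49 + 32; 49 = 1·32 + 17; 32 = 1·17 + 15; 17 = 1·15 + 2; 15 = 7·2 + 1; 2 = 2·1 + 0 → gcd = 1; 9 = 1·9.
Back-substitution yields 961·(-558) + 1189·(451) = 1, so one solution is s = -558·9 = -5022, t = 451·9 = 4059.
Solutions in s differ by 1189/1 = 1189; the one in [0, 1189) is -5022 mod 1189 = 923.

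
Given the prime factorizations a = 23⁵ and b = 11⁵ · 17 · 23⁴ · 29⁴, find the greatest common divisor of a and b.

279841

min exponent per shared prime: 23⁴ = 279841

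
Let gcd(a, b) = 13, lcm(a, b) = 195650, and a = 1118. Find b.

2275

Using ab = gcd(a,b)·lcm(a,b) = 13·195650 = 2543450, we get b = 2543450/1118 = 2275.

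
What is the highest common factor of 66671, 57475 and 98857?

2299

66671 = 11² · 19 · 29; 57475 = 5² · 11² · 19; 98857 = 11² · 19 · 43
gcd takes min exponent of each prime: 11² · 19 = 2299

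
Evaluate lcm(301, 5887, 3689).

133405307

301 = 7 · 43; 5887 = 7 · 29²; 3689 = 7 · 17 · 31
lcm takes max exponent of each prime: 7 · 17 · 29² · 31 · 43 = 133405307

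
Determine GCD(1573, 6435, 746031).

143

gcd(1573, 6435): 6435 = 4·1573 + 143; 1573 = 11·143 + 0 → 143
gcd(143, 746031): 746031 = 5217·143 + 0 → 143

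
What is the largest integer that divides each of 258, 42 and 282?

gcd(258, 42): 258 = 6·42 + 6; 42 = 7·6 + 0 → 6
gcd(6, 282): 282 = 47·6 + 0 → 6

6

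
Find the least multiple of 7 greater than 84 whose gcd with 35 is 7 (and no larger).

gcd(k, 35) = 7 forces 7 | k; write k = 7s. Then gcd(7s, 7·5) = 7·gcd(s, 5), so need gcd(s, 5) = 1.
7s > 84 gives s ≥ 13. The least s ≥ 13 coprime to 5 is 13, so k = 7·13 = 91.

91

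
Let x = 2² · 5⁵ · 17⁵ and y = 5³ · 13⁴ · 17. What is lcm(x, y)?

max exponent per prime: 2² · 5⁵ · 13⁴ · 17⁵ = 506906697212500

506906697212500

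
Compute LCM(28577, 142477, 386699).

5447993780239

28577 = 17 · 41²; 142477 = 17³ · 29; 386699 = 17 · 23² · 43
lcm takes max exponent of each prime: 17³ · 23² · 29 · 41² · 43 = 5447993780239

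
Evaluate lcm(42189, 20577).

289374351

gcd first: 42189 = 2·20577 + 1035; 20577 = 19·1035 + 912; 1035 = 1·912 + 123; 912 = 7·123 + 51; 123 = 2·51 + 21; 51 = 2·21 + 9; 21 = 2·9 + 3; 9 = 3·3 + 0 → gcd = 3
lcm = 42189·20577/gcd = 868123053/3 = 289374351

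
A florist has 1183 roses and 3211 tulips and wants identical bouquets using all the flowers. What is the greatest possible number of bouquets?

Euclid: 3211 = 2·1183 + 845; 1183 = 1·845 + 338; 845 = 2·338 + 169; 338 = 2·169 + 0. Last nonzero remainder: 169.

169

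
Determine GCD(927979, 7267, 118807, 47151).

169

927979 = 13² · 17² · 19; 7267 = 13² · 43; 118807 = 13² · 19 · 37; 47151 = 3² · 13² · 31
gcd takes min exponent of each prime: 13² = 169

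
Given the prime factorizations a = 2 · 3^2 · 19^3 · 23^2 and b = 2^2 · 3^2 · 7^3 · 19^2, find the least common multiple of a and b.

44803619028

max exponent per prime: 2^2 · 3^2 · 7^3 · 19^3 · 23^2 = 44803619028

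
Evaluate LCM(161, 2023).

46529

gcd first: 2023 = 12·161 + 91; 161 = 1·91 + 70; 91 = 1·70 + 21; 70 = 3·21 + 7; 21 = 3·7 + 0 → gcd = 7
lcm = 161·2023/gcd = 325703/7 = 46529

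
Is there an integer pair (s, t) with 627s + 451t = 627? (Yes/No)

By Bézout, 627s + 451t = 627 has integer solutions iff gcd(627, 451) | 627.
Euclid: 627 = 1·451 + 176; 451 = 2·176 + 99; 176 = 1·99 + 77; 99 = 1·77 + 22; 77 = 3·22 + 11; 22 = 2·11 + 0. gcd = 11; 627 mod 11 = 0. Yes.

Yes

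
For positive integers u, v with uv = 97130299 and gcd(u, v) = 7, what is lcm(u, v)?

13875757

For any two positive integers, gcd × lcm equals their product. Hence lcm = 97130299 / 7 = 13875757.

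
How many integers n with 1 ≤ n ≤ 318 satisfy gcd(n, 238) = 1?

238 = 2·7·17. Inclusion–exclusion on these primes:
318 − ⌊318/2⌋ − ⌊318/7⌋ − ⌊318/17⌋ + ⌊318/14⌋ + ⌊318/34⌋ + ⌊318/119⌋ − ⌊318/238⌋ = 128

128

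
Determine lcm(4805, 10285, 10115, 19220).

4805 = 5 · 31²; 10285 = 5 · 11² · 17; 10115 = 5 · 7 · 17²; 19220 = 2² · 5 · 31²
lcm takes max exponent of each prime: 2² · 5 · 7 · 11² · 17² · 31² = 4704729260

4704729260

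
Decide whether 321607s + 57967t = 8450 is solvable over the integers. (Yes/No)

gcd(321607, 57967): 321607 = 5·57967 + 31772; 57967 = 1·31772 + 26195; 31772 = 1·26195 + 5577; 26195 = 4·5577 + 3887; 5577 = 1·3887 + 1690; 3887 = 2·1690 + 507; 1690 = 3·507 + 169; 507 = 3·169 + 0 → 169
169 divides 8450, so a solution exists.

Yes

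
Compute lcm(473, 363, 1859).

2637921

lcm(473, 363) = 473·363/gcd = 171699/11 = 15609
lcm(15609, 1859) = 15609·1859/gcd = 29017131/11 = 2637921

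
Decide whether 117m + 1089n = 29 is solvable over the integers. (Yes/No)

No

gcd(117, 1089): 1089 = 9·117 + 36; 117 = 3·36 + 9; 36 = 4·9 + 0 → 9
9 does not divide 29, so a solution does not exist.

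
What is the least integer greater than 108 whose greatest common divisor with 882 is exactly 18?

144

gcd(t, 882) = 18 forces 18 | t; write t = 18s. Then gcd(18s, 18·49) = 18·gcd(s, 49), so need gcd(s, 49) = 1.
18s > 108 gives s ≥ 7. The least s ≥ 7 coprime to 49 is 8, so t = 18·8 = 144.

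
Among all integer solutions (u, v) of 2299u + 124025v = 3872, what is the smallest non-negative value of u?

703

gcd(2299, 124025) = 121 (Euclid: 124025 = 53·2299 + 2178; 2299 = 1·2178 + 121; 2178 = 18·121 + 0), and 121 | 3872.
Extended Euclid: 2299·(54) + 124025·(-1) = 121. Scale by 32: u₀ = 1728.
General solution u = u₀ + 1025t; reducing mod 1025 gives u = 703 (and v = -13).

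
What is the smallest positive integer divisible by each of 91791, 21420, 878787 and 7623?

91791 = 3² · 7 · 31 · 47; 21420 = 2² · 3² · 5 · 7 · 17; 878787 = 3² · 7 · 13 · 29 · 37; 7623 = 3² · 7 · 11²
lcm takes max exponent of each prime: 2² · 3² · 5 · 7 · 11² · 13 · 17 · 29 · 31 · 37 · 47 = 52675353991260

52675353991260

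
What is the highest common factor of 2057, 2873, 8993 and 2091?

gcd(2057, 2873): 2873 = 1·2057 + 816; 2057 = 2·816 + 425; 816 = 1·425 + 391; 425 = 1·391 + 34; 391 = 11·34 + 17; 34 = 2·17 + 0 → 17
gcd(17, 8993): 8993 = 529·17 + 0 → 17
gcd(17, 2091): 2091 = 123·17 + 0 → 17

17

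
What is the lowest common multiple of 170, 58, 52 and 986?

128180

170 = 2 · 5 · 17; 58 = 2 · 29; 52 = 2² · 13; 986 = 2 · 17 · 29
lcm takes max exponent of each prime: 2² · 5 · 13 · 17 · 29 = 128180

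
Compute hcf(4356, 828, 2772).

36

gcd(4356, 828): 4356 = 5·828 + 216; 828 = 3·216 + 180; 216 = 1·180 + 36; 180 = 5·36 + 0 → 36
gcd(36, 2772): 2772 = 77·36 + 0 → 36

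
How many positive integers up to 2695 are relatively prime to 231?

231 = 3·7·11. Inclusion–exclusion on these primes:
2695 − ⌊2695/3⌋ − ⌊2695/7⌋ − ⌊2695/11⌋ + ⌊2695/21⌋ + ⌊2695/33⌋ + ⌊2695/77⌋ − ⌊2695/231⌋ = 1400

1400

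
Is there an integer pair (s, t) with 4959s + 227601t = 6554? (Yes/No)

No

By Bézout, 4959s + 227601t = 6554 has integer solutions iff gcd(4959, 227601) | 6554.
Euclid: 227601 = 45·4959 + 4446; 4959 = 1·4446 + 513; 4446 = 8·513 + 342; 513 = 1·342 + 171; 342 = 2·171 + 0. gcd = 171; 6554 mod 171 = 56. No.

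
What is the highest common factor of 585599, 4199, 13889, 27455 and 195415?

323

585599 = 7² · 17 · 19 · 37; 4199 = 13 · 17 · 19; 13889 = 17 · 19 · 43; 27455 = 5 · 17² · 19; 195415 = 5 · 11² · 17 · 19
gcd takes min exponent of each prime: 17 · 19 = 323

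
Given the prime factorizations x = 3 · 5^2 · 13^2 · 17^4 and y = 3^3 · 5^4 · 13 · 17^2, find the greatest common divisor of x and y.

281775

min exponent per shared prime: 3 · 5^2 · 13 · 17^2 = 281775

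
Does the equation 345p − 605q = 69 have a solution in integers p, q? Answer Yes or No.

gcd(345, 605): 605 = 1·345 + 260; 345 = 1·260 + 85; 260 = 3·85 + 5; 85 = 17·5 + 0 → 5
5 does not divide 69, so a solution does not exist.

No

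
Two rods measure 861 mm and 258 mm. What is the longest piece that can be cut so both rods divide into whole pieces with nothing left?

3

Euclid: 861 = 3·258 + 87; 258 = 2·87 + 84; 87 = 1·84 + 3; 84 = 28·3 + 0. Last nonzero remainder: 3.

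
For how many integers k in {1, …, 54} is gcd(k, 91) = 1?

91 = 7·13. Inclusion–exclusion on these primes:
54 − ⌊54/7⌋ − ⌊54/13⌋ + ⌊54/91⌋ = 43

43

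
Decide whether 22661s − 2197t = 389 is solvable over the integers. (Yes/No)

Yes

gcd(22661, 2197): 22661 = 10·2197 + 691; 2197 = 3·691 + 124; 691 = 5·124 + 71; 124 = 1·71 + 53; 71 = 1·53 + 18; 53 = 2·18 + 17; 18 = 1·17 + 1; 17 = 17·1 + 0 → 1
1 divides 389, so a solution exists.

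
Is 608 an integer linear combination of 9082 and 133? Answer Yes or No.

By Bézout, 9082u + 133v = 608 has integer solutions iff gcd(9082, 133) | 608.
Euclid: 9082 = 68·133 + 38; 133 = 3·38 + 19; 38 = 2·19 + 0. gcd = 19; 608 mod 19 = 0. Yes.

Yes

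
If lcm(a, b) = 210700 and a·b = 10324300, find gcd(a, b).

gcd·lcm = product, so gcd = 10324300/210700 = 49.

49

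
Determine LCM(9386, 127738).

9386 = 2 · 13 · 19²; 127738 = 2 · 13 · 17³
max exponents: 2 · 13 · 17³ · 19² = 46113418

46113418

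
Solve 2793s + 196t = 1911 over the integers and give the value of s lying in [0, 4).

3

Euclid: 2793 = 14·196 + 49; 196 = 4·49 + 0 → gcd = 49; 1911 = 49·39.
Back-substitution yields 2793·(1) + 196·(-14) = 49, so one solution is s = 1·39 = 39, t = -14·39 = -546.
Solutions in s differ by 196/49 = 4; the one in [0, 4) is 39 mod 4 = 3.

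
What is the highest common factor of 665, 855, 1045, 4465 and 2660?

95

gcd(665, 855): 855 = 1·665 + 190; 665 = 3·190 + 95; 190 = 2·95 + 0 → 95
gcd(95, 1045): 1045 = 11·95 + 0 → 95
gcd(95, 4465): 4465 = 47·95 + 0 → 95
gcd(95, 2660): 2660 = 28·95 + 0 → 95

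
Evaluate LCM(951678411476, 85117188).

951678411476 = 2² · 13² · 17² · 31² · 37 · 137; 85117188 = 2² · 3 · 13² · 19 · 47²
max exponents: 2² · 3 · 13² · 17² · 19 · 31² · 37 · 47² · 137 = 119828683824177588

119828683824177588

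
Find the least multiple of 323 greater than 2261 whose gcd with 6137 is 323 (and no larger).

2584

6137 = 323·19. Any m with gcd(m, 6137) = 323 is a multiple of 323, say 323s, with s coprime to 19.
Need s > 2261/323, so s ≥ 8. First s ≥ 8 with gcd(s, 19) = 1 is s = 8. Thus m = 323·8 = 2584.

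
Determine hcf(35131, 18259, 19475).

gcd(35131, 18259): 35131 = 1·18259 + 16872; 18259 = 1·16872 + 1387; 16872 = 12·1387 + 228; 1387 = 6·228 + 19; 228 = 12·19 + 0 → 19
gcd(19, 19475): 19475 = 1025·19 + 0 → 19

19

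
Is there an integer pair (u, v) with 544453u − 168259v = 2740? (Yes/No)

gcd(544453, 168259): 544453 = 3·168259 + 39676; 168259 = 4·39676 + 9555; 39676 = 4·9555 + 1456; 9555 = 6·1456 + 819; 1456 = 1·819 + 637; 819 = 1·637 + 182; 637 = 3·182 + 91; 182 = 2·91 + 0 → 91
91 does not divide 2740, so a solution does not exist.

No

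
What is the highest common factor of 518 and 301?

Euclid: 518 = 1·301 + 217; 301 = 1·217 + 84; 217 = 2·84 + 49; 84 = 1·49 + 35; 49 = 1·35 + 14; 35 = 2·14 + 7; 14 = 2·7 + 0. Last nonzero remainder: 7.

7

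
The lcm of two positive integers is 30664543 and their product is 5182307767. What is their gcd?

gcd·lcm = product, so gcd = 5182307767/30664543 = 169.

169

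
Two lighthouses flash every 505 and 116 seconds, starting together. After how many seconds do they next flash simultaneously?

58580

505 = 5 · 101; 116 = 2² · 29
max exponents: 2² · 5 · 29 · 101 = 58580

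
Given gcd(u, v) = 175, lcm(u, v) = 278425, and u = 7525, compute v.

Using uv = gcd(u,v)·lcm(u,v) = 175·278425 = 48724375, we get v = 48724375/7525 = 6475.

6475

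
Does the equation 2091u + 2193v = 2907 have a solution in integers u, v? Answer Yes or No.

Yes

gcd(2091, 2193): 2193 = 1·2091 + 102; 2091 = 20·102 + 51; 102 = 2·51 + 0 → 51
51 divides 2907, so a solution exists.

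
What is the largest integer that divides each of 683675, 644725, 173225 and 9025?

gcd(683675, 644725): 683675 = 1·644725 + 38950; 644725 = 16·38950 + 21525; 38950 = 1·21525 + 17425; 21525 = 1·17425 + 4100; 17425 = 4·4100 + 1025; 4100 = 4·1025 + 0 → 1025
gcd(1025, 173225): 173225 = 169·1025 + 0 → 1025
gcd(1025, 9025): 9025 = 8·1025 + 825; 1025 = 1·825 + 200; 825 = 4·200 + 25; 200 = 8·25 + 0 → 25

25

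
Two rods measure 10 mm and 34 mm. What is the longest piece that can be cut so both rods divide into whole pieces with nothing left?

Euclid: 34 = 3·10 + 4; 10 = 2·4 + 2; 4 = 2·2 + 0. Last nonzero remainder: 2.

2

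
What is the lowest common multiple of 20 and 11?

gcd first: 20 = 1·11 + 9; 11 = 1·9 + 2; 9 = 4·2 + 1; 2 = 2·1 + 0 → gcd = 1
lcm = 20·11/gcd = 220/1 = 220

220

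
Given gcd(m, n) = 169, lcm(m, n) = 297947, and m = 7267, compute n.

m·n = gcd·lcm = 169·297947 = 50353043, so n = 50353043/7267 = 6929.

6929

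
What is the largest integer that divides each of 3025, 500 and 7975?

3025 = 5² · 11²; 500 = 2² · 5³; 7975 = 5² · 11 · 29
gcd takes min exponent of each prime: 5² = 25

25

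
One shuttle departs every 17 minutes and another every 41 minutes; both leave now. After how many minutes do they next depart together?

697

gcd first: 41 = 2·17 + 7; 17 = 2·7 + 3; 7 = 2·3 + 1; 3 = 3·1 + 0 → gcd = 1
lcm = 17·41/gcd = 697/1 = 697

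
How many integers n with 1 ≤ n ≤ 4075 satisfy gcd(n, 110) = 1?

110 = 2·5·11. Inclusion–exclusion on these primes:
4075 − ⌊4075/2⌋ − ⌊4075/5⌋ − ⌊4075/11⌋ + ⌊4075/10⌋ + ⌊4075/22⌋ + ⌊4075/55⌋ − ⌊4075/110⌋ = 1482

1482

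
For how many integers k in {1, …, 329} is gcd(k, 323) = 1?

323 = 17·19. Inclusion–exclusion on these primes:
329 − ⌊329/17⌋ − ⌊329/19⌋ + ⌊329/323⌋ = 294

294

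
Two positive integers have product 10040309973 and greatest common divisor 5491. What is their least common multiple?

Since gcd(p,q)·lcm(p,q) = pq, lcm = 10040309973/5491 = 1828503.

1828503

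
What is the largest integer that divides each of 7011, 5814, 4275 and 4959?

7011 = 3² · 19 · 41; 5814 = 2 · 3² · 17 · 19; 4275 = 3² · 5² · 19; 4959 = 3² · 19 · 29
gcd takes min exponent of each prime: 3² · 19 = 171

171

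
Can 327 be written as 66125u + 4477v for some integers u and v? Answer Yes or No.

Yes

gcd(66125, 4477): 66125 = 14·4477 + 3447; 4477 = 1·3447 + 1030; 3447 = 3·1030 + 357; 1030 = 2·357 + 316; 357 = 1·316 + 41; 316 = 7·41 + 29; 41 = 1·29 + 12; 29 = 2·12 + 5; 12 = 2·5 + 2; 5 = 2·2 + 1; 2 = 2·1 + 0 → 1
1 divides 327, so a solution exists.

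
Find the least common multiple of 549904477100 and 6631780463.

gcd first: 549904477100 = 82·6631780463 + 6098479134; 6631780463 = 1·6098479134 + 533301329; 6098479134 = 11·533301329 + 232164515; 533301329 = 2·232164515 + 68972299; 232164515 = 3·68972299 + 25247618; 68972299 = 2·25247618 + 18477063; 25247618 = 1·18477063 + 6770555; 18477063 = 2·6770555 + 4935953; 6770555 = 1·4935953 + 1834602; 4935953 = 2·1834602 + 1266749; 1834602 = 1·1266749 + 567853; 1266749 = 2·567853 + 131043; 567853 = 4·131043 + 43681; 131043 = 3·43681 + 0 → gcd = 43681
lcm = 549904477100·6631780463/gcd = 3646845767748010897300/43681 = 83488147426753300

83488147426753300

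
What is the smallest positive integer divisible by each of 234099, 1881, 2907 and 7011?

234099 = 3² · 19 · 37²; 1881 = 3² · 11 · 19; 2907 = 3² · 17 · 19; 7011 = 3² · 19 · 41
lcm takes max exponent of each prime: 3² · 11 · 17 · 19 · 37² · 41 = 1794837033

1794837033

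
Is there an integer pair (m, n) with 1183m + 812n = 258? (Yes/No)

No

gcd(1183, 812): 1183 = 1·812 + 371; 812 = 2·371 + 70; 371 = 5·70 + 21; 70 = 3·21 + 7; 21 = 3·7 + 0 → 7
7 does not divide 258, so a solution does not exist.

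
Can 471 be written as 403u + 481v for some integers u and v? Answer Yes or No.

No

By Bézout, 403u + 481v = 471 has integer solutions iff gcd(403, 481) | 471.
Euclid: 481 = 1·403 + 78; 403 = 5·78 + 13; 78 = 6·13 + 0. gcd = 13; 471 mod 13 = 3. No.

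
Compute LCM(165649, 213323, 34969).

84399325043

165649 = 11² · 37²; 213323 = 11² · 41 · 43; 34969 = 11² · 17²
lcm takes max exponent of each prime: 11² · 17² · 37² · 41 · 43 = 84399325043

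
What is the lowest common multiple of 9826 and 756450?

9826 = 2 · 17³; 756450 = 2 · 3² · 5² · 41²
max exponents: 2 · 3² · 5² · 17³ · 41² = 3716438850

3716438850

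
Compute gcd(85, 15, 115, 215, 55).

5

gcd(85, 15): 85 = 5·15 + 10; 15 = 1·10 + 5; 10 = 2·5 + 0 → 5
gcd(5, 115): 115 = 23·5 + 0 → 5
gcd(5, 215): 215 = 43·5 + 0 → 5
gcd(5, 55): 55 = 11·5 + 0 → 5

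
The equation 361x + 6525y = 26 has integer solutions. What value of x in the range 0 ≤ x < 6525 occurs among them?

Reduce mod 6525: 361x ≡ 26 (mod 6525). With g = gcd(361, 6525) = 1 dividing 26, divide through: 361x ≡ 26 (mod 6525).
Since gcd(361, 6525) = 1, x ≡ 26·(361)⁻¹ ≡ 1916 (mod 6525). Smallest non-negative: 1916.

1916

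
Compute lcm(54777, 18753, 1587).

lcm(54777, 18753) = 54777·18753/gcd = 1027233081/57 = 18021633
lcm(18021633, 1587) = 18021633·1587/gcd = 28600331571/3 = 9533443857

9533443857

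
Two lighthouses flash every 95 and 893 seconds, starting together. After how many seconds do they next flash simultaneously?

95 = 5 · 19; 893 = 19 · 47
max exponents: 5 · 19 · 47 = 4465

4465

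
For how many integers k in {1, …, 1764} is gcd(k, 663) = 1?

Prime factors of 663: 3, 13, 17. Count integers ≤ 1764 divisible by none of them.
By inclusion–exclusion: 1764 − ⌊1764/3⌋ − ⌊1764/13⌋ − ⌊1764/17⌋ + ⌊1764/39⌋ + ⌊1764/51⌋ + ⌊1764/221⌋ − ⌊1764/663⌋ = 1022.

1022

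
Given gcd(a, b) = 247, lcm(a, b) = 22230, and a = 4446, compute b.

Using ab = gcd(a,b)·lcm(a,b) = 247·22230 = 5490810, we get b = 5490810/4446 = 1235.

1235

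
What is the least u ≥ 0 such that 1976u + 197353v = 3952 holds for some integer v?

Euclid: 197353 = 99·1976 + 1729; 1976 = 1·1729 + 247; 1729 = 7·247 + 0 → gcd = 247; 3952 = 247·16.
Back-substitution yields 1976·(100) + 197353·(-1) = 247, so one solution is u = 100·16 = 1600, v = -1·16 = -16.
Solutions in u differ by 197353/247 = 799; the one in [0, 799) is 1600 mod 799 = 2.

2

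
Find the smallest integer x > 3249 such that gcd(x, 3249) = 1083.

Multiples of 1083 above 3249: 1083·4, 1083·5, … . Need the cofactor coprime to 3249/1083 = 3.
Checking s = 4, 5, … the first with gcd(s, 3) = 1 is s = 4, giving 4332.

4332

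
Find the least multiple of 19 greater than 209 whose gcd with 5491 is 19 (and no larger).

228

gcd(t, 5491) = 19 forces 19 | t; write t = 19s. Then gcd(19s, 19·289) = 19·gcd(s, 289), so need gcd(s, 289) = 1.
19s > 209 gives s ≥ 12. The least s ≥ 12 coprime to 289 is 12, so t = 19·12 = 228.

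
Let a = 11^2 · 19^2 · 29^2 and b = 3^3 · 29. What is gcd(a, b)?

min exponent per shared prime: 29 = 29

29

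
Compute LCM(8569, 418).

gcd first: 8569 = 20·418 + 209; 418 = 2·209 + 0 → gcd = 209
lcm = 8569·418/gcd = 3581842/209 = 17138

17138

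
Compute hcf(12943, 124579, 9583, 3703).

gcd(12943, 124579): 124579 = 9·12943 + 8092; 12943 = 1·8092 + 4851; 8092 = 1·4851 + 3241; 4851 = 1·3241 + 1610; 3241 = 2·1610 + 21; 1610 = 76·21 + 14; 21 = 1·14 + 7; 14 = 2·7 + 0 → 7
gcd(7, 9583): 9583 = 1369·7 + 0 → 7
gcd(7, 3703): 3703 = 529·7 + 0 → 7

7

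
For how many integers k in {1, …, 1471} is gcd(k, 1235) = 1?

1028

1235 = 5·13·19. Inclusion–exclusion on these primes:
1471 − ⌊1471/5⌋ − ⌊1471/13⌋ − ⌊1471/19⌋ + ⌊1471/65⌋ + ⌊1471/95⌋ + ⌊1471/247⌋ − ⌊1471/1235⌋ = 1028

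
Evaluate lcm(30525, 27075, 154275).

30525 = 3 · 5² · 11 · 37; 27075 = 3 · 5² · 19²; 154275 = 3 · 5² · 11² · 17
lcm takes max exponent of each prime: 3 · 5² · 11² · 17 · 19² · 37 = 2060651175

2060651175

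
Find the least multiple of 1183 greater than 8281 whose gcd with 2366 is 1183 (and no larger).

gcd(t, 2366) = 1183 forces 1183 | t; write t = 1183s. Then gcd(1183s, 1183·2) = 1183·gcd(s, 2), so need gcd(s, 2) = 1.
1183s > 8281 gives s ≥ 8. The least s ≥ 8 coprime to 2 is 9, so t = 1183·9 = 10647.

10647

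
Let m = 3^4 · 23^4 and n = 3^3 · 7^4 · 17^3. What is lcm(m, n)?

max exponent per prime: 3^4 · 7^4 · 17^3 · 23^4 = 267383920700673

267383920700673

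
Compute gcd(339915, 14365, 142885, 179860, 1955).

85

339915 = 3 · 5 · 17 · 31 · 43; 14365 = 5 · 13² · 17; 142885 = 5 · 17 · 41²; 179860 = 2² · 5 · 17 · 23²; 1955 = 5 · 17 · 23
gcd takes min exponent of each prime: 5 · 17 = 85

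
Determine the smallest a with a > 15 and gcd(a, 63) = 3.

24

Multiples of 3 above 15: 3·6, 3·7, … . Need the cofactor coprime to 63/3 = 21.
Checking s = 6, 7, … the first with gcd(s, 21) = 1 is s = 8, giving 24.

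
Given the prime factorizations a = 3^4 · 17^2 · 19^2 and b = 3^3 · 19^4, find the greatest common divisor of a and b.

min exponent per shared prime: 3^3 · 19^2 = 9747

9747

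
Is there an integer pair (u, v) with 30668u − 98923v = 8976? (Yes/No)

Yes

gcd(30668, 98923): 98923 = 3·30668 + 6919; 30668 = 4·6919 + 2992; 6919 = 2·2992 + 935; 2992 = 3·935 + 187; 935 = 5·187 + 0 → 187
187 divides 8976, so a solution exists.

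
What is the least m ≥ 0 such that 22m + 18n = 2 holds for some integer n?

Reduce mod 18: 22m ≡ 2 (mod 18). With g = gcd(22, 18) = 2 dividing 2, divide through: 11m ≡ 1 (mod 9).
Since gcd(11, 9) = 1, m ≡ 1·(11)⁻¹ ≡ 5 (mod 9). Smallest non-negative: 5.

5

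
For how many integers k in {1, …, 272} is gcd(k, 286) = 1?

115

286 = 2·11·13. Inclusion–exclusion on these primes:
272 − ⌊272/2⌋ − ⌊272/11⌋ − ⌊272/13⌋ + ⌊272/22⌋ + ⌊272/26⌋ + ⌊272/143⌋ − ⌊272/286⌋ = 115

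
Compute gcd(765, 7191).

Euclid: 7191 = 9·765 + 306; 765 = 2·306 + 153; 306 = 2·153 + 0. Last nonzero remainder: 153.

153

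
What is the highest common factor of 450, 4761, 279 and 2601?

450 = 2 · 3² · 5²; 4761 = 3² · 23²; 279 = 3² · 31; 2601 = 3² · 17²
gcd takes min exponent of each prime: 3² = 9

9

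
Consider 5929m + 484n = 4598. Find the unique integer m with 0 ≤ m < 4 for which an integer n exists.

Reduce mod 484: 5929m ≡ 4598 (mod 484). With g = gcd(5929, 484) = 121 dividing 4598, divide through: 49m ≡ 38 (mod 4).
Since gcd(49, 4) = 1, m ≡ 38·(49)⁻¹ ≡ 2 (mod 4). Smallest non-negative: 2.

2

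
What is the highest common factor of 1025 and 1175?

25

1025 = 5² · 41
1175 = 5² · 47
Common: 5² = 25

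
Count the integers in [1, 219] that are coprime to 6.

6 = 2·3. Inclusion–exclusion on these primes:
219 − ⌊219/2⌋ − ⌊219/3⌋ + ⌊219/6⌋ = 73

73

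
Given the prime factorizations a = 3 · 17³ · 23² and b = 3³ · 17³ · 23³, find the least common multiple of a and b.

max exponent per prime: 3³ · 17³ · 23³ = 1613964717

1613964717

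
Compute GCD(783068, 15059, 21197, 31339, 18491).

11

gcd(783068, 15059): 783068 = 52·15059 + 0 → 15059
gcd(15059, 21197): 21197 = 1·15059 + 6138; 15059 = 2·6138 + 2783; 6138 = 2·2783 + 572; 2783 = 4·572 + 495; 572 = 1·495 + 77; 495 = 6·77 + 33; 77 = 2·33 + 11; 33 = 3·11 + 0 → 11
gcd(11, 31339): 31339 = 2849·11 + 0 → 11
gcd(11, 18491): 18491 = 1681·11 + 0 → 11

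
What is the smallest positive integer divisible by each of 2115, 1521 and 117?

2115 = 3² · 5 · 47; 1521 = 3² · 13²; 117 = 3² · 13
lcm takes max exponent of each prime: 3² · 5 · 13² · 47 = 357435

357435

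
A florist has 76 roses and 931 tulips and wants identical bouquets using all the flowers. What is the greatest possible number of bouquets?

19

76 = 2² · 19
931 = 7² · 19
Common: 19 = 19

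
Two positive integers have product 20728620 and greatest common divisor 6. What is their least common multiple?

For any two positive integers, gcd × lcm equals their product. Hence lcm = 20728620 / 6 = 3454770.

3454770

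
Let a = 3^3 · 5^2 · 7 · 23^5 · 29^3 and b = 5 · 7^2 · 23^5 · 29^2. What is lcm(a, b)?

max exponent per prime: 3^3 · 5^2 · 7^2 · 23^5 · 29^3 = 5191980188798025

5191980188798025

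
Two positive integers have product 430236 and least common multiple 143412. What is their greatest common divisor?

gcd·lcm = product, so gcd = 430236/143412 = 3.

3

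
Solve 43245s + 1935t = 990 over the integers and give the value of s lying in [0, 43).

gcd(43245, 1935) = 45 (Euclid: 43245 = 22·1935 + 675; 1935 = 2·675 + 585; 675 = 1·585 + 90; 585 = 6·90 + 45; 90 = 2·45 + 0), and 45 | 990.
Extended Euclid: 43245·(-20) + 1935·(447) = 45. Scale by 22: s₀ = -440.
General solution s = s₀ + 43k; reducing mod 43 gives s = 33 (and t = -737).

33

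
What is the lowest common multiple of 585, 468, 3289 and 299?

592020

lcm(585, 468) = 585·468/gcd = 273780/117 = 2340
lcm(2340, 3289) = 2340·3289/gcd = 7696260/13 = 592020
lcm(592020, 299) = 592020·299/gcd = 177013980/299 = 592020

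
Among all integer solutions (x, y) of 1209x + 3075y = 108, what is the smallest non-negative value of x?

Euclid: 3075 = 2·1209 + 657; 1209 = 1·657 + 552; 657 = 1·552 + 105; 552 = 5·105 + 27; 105 = 3·27 + 24; 27 = 1·24 + 3; 24 = 8·3 + 0 → gcd = 3; 108 = 3·36.
Back-substitution yields 1209·(117) + 3075·(-46) = 3, so one solution is x = 117·36 = 4212, y = -46·36 = -1656.
Solutions in x differ by 3075/3 = 1025; the one in [0, 1025) is 4212 mod 1025 = 112.

112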